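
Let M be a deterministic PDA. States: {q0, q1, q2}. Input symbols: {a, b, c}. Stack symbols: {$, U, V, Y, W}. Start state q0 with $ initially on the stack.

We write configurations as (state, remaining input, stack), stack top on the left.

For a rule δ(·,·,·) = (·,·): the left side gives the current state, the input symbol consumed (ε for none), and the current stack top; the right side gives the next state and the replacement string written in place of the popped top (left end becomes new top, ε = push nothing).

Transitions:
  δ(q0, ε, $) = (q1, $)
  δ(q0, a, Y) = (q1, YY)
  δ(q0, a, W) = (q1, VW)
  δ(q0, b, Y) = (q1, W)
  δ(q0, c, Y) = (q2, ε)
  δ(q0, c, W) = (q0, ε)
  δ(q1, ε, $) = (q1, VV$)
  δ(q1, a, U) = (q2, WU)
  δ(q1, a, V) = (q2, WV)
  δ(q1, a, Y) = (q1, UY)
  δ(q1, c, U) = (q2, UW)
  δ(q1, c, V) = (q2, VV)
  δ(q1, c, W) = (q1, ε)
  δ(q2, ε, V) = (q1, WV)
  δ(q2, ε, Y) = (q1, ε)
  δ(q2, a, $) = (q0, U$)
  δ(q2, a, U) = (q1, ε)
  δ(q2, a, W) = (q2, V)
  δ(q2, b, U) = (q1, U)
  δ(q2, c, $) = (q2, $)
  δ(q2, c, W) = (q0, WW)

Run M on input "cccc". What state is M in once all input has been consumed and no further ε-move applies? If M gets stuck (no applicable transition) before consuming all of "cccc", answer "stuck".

q1

(q0, cccc, $) ⊢ (q1, cccc, $) ⊢ (q1, cccc, VV$) ⊢ (q2, ccc, VVV$) ⊢ (q1, ccc, WVVV$) ⊢ (q1, cc, VVV$) ⊢ (q2, c, VVVV$) ⊢ (q1, c, WVVVV$) ⊢ (q1, ε, VVVV$)
All input consumed; M is in state q1.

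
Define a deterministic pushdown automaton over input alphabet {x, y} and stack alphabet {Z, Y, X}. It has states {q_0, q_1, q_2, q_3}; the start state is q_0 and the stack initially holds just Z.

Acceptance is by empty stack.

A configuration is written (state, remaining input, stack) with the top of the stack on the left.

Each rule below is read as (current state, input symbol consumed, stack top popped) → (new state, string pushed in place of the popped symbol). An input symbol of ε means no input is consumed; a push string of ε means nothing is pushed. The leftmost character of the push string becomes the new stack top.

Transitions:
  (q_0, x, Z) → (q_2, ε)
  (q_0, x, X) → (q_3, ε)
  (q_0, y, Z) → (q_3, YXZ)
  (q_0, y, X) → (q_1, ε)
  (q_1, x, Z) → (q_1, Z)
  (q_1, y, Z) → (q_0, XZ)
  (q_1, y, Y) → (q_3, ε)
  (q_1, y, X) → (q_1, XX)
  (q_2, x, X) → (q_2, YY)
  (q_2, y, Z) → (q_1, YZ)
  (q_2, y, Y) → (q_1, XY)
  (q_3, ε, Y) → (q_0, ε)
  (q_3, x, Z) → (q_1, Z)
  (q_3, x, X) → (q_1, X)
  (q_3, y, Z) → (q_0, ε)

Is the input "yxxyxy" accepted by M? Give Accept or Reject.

Accept

(q_0, yxxyxy, Z) ⊢ (q_3, xxyxy, YXZ) ⊢ (q_0, xxyxy, XZ) ⊢ (q_3, xyxy, Z) ⊢ (q_1, yxy, Z) ⊢ (q_0, xy, XZ) ⊢ (q_3, y, Z) ⊢ (q_0, ε, ε)
All input consumed and the stack is empty.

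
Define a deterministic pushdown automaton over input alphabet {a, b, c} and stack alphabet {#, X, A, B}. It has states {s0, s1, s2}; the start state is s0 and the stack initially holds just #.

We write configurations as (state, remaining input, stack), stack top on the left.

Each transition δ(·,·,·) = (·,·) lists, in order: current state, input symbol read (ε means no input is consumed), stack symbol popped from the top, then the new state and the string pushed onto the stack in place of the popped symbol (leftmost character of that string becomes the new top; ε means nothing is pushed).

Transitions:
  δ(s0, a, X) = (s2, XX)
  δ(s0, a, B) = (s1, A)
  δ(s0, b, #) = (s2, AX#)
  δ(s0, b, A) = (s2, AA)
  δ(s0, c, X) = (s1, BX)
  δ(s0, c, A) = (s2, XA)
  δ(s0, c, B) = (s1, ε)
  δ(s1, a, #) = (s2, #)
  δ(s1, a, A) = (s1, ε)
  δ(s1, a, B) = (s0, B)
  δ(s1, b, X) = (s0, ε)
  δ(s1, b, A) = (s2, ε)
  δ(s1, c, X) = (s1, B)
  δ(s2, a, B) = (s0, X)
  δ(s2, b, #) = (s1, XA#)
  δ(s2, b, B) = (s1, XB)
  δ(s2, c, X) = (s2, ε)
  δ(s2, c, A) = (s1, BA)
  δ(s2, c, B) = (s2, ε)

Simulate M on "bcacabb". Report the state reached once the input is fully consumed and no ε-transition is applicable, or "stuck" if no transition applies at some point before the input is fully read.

(s0, bcacabb, #) ⊢ (s2, cacabb, AX#) ⊢ (s1, acabb, BAX#) ⊢ (s0, cabb, BAX#) ⊢ (s1, abb, AX#) ⊢ (s1, bb, X#) ⊢ (s0, b, #) ⊢ (s2, ε, AX#)
All input consumed; M is in state s2.

s2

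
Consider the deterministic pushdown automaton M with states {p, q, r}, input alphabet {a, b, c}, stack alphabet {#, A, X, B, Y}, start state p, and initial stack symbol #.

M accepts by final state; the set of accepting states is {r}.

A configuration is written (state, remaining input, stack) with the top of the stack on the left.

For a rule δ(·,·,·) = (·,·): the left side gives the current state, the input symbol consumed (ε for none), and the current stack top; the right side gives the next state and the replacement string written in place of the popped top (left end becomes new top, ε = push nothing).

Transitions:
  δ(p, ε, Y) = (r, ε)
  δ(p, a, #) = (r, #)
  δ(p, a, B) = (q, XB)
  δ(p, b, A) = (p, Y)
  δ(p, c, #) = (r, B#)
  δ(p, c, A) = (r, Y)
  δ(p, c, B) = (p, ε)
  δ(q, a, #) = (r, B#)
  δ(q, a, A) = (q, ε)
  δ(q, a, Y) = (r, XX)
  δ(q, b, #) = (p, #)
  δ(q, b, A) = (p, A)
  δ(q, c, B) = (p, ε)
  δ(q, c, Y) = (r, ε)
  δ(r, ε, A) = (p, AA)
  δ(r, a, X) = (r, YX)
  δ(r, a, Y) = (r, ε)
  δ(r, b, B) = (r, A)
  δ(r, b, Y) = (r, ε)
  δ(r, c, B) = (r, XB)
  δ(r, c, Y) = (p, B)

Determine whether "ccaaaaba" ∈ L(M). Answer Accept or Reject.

(p, ccaaaaba, #)
  read c, top #: go to r, push B# → (r, caaaaba, B#)
  read c, top B: go to r, push XB → (r, aaaaba, XB#)
  read a, top X: go to r, push YX → (r, aaaba, YXB#)
  read a, top Y: go to r, push ε → (r, aaba, XB#)
  read a, top X: go to r, push YX → (r, aba, YXB#)
  read a, top Y: go to r, push ε → (r, ba, XB#)
No transition applies at (r, ba, XB#); input not fully consumed.

Reject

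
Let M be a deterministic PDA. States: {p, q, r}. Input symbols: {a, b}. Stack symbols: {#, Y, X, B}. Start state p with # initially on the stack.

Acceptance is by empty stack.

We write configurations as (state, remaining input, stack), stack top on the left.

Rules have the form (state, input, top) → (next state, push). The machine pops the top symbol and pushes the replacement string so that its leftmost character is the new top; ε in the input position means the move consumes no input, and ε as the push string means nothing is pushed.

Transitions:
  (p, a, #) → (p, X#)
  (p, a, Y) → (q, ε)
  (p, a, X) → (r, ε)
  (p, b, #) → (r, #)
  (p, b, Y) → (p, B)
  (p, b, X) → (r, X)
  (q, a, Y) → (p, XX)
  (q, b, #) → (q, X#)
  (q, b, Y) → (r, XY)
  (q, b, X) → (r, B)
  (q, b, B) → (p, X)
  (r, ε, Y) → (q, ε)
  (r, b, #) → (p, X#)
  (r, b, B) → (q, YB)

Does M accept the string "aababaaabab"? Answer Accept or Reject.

Reject

(p, aababaaabab, #) ⊢ (p, ababaaabab, X#) ⊢ (r, babaaabab, #) ⊢ (p, abaaabab, X#) ⊢ (r, baaabab, #) ⊢ (p, aaabab, X#) ⊢ (r, aabab, #)
No transition applies at (r, aabab, #); input not fully consumed.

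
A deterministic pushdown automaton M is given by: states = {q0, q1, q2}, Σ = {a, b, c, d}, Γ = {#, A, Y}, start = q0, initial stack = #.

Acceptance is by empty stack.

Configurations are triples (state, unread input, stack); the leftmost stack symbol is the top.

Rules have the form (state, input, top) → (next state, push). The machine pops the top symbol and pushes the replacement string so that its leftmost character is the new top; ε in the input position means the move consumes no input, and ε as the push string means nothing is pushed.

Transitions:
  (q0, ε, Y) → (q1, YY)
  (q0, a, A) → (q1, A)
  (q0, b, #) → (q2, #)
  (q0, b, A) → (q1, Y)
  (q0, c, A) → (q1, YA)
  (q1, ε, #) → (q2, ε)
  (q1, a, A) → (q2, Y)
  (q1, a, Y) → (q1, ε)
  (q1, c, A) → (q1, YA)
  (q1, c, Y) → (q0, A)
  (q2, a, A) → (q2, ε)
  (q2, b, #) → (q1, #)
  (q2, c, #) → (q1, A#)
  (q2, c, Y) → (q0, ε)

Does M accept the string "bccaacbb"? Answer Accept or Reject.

Accept

(q0, bccaacbb, #) ⊢ (q2, ccaacbb, #) ⊢ (q1, caacbb, A#) ⊢ (q1, aacbb, YA#) ⊢ (q1, acbb, A#) ⊢ (q2, cbb, Y#) ⊢ (q0, bb, #) ⊢ (q2, b, #) ⊢ (q1, ε, #) ⊢ (q2, ε, ε)
All input consumed and the stack is empty.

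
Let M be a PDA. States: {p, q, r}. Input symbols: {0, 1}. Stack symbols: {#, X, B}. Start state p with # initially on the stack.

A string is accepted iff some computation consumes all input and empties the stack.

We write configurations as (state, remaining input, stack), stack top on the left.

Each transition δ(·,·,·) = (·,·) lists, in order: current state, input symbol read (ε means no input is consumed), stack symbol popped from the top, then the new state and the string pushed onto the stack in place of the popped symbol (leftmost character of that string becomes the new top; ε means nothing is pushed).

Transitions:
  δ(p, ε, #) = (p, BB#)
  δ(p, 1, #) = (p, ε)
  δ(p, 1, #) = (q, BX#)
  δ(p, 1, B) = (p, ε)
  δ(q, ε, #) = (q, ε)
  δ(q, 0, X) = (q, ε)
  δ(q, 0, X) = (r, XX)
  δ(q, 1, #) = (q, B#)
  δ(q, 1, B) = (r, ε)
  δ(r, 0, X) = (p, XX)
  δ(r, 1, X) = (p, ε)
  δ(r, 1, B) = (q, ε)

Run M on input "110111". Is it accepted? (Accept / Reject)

Reject

No computation consumes all input and empties the stack.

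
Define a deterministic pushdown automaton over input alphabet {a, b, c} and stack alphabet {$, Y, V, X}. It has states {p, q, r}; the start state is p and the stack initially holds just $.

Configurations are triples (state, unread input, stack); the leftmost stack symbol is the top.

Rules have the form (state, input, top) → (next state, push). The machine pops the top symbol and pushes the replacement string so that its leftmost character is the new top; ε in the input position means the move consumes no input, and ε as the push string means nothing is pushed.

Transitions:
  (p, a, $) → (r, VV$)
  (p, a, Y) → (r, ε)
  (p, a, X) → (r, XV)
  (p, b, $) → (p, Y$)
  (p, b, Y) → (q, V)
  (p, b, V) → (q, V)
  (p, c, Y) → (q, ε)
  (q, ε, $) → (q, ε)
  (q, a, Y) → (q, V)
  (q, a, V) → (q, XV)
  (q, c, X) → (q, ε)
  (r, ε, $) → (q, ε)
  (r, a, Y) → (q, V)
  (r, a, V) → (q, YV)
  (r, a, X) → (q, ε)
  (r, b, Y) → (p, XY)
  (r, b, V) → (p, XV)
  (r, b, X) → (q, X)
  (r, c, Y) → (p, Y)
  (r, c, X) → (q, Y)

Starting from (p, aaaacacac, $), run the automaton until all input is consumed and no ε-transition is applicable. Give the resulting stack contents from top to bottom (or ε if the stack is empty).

(p, aaaacacac, $)
  read a, top $: go to r, push VV$ → (r, aaacacac, VV$)
  read a, top V: go to q, push YV → (q, aacacac, YVV$)
  read a, top Y: go to q, push V → (q, acacac, VVV$)
  read a, top V: go to q, push XV → (q, cacac, XVVV$)
  read c, top X: go to q, push ε → (q, acac, VVV$)
  read a, top V: go to q, push XV → (q, cac, XVVV$)
  read c, top X: go to q, push ε → (q, ac, VVV$)
  read a, top V: go to q, push XV → (q, c, XVVV$)
  read c, top X: go to q, push ε → (q, ε, VVV$)
All input consumed in state q with stack VVV$.

VVV$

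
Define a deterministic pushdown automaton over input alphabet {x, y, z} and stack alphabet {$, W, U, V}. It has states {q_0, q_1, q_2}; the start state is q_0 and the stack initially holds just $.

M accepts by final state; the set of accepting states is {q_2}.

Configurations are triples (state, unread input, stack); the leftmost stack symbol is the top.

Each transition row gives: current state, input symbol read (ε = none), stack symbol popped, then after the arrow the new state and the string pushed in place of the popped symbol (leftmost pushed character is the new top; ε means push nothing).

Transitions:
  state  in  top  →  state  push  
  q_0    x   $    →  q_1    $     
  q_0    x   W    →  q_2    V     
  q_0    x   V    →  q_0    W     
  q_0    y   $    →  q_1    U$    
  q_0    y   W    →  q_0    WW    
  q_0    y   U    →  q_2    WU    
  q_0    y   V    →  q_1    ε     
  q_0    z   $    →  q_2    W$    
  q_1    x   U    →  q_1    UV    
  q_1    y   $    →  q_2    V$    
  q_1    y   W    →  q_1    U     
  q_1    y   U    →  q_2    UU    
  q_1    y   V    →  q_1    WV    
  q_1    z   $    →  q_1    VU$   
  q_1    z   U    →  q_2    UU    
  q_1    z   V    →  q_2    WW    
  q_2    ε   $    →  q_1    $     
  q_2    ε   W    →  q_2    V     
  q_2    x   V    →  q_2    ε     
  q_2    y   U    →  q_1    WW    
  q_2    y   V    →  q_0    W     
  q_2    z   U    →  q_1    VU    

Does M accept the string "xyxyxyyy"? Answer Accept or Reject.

(q_0, xyxyxyyy, $)
  read x, top $: go to q_1, push $ → (q_1, yxyxyyy, $)
  read y, top $: go to q_2, push V$ → (q_2, xyxyyy, V$)
  read x, top V: go to q_2, push ε → (q_2, yxyyy, $)
  ε-move, top $: go to q_1, push $ → (q_1, yxyyy, $)
  read y, top $: go to q_2, push V$ → (q_2, xyyy, V$)
  read x, top V: go to q_2, push ε → (q_2, yyy, $)
  ε-move, top $: go to q_1, push $ → (q_1, yyy, $)
  read y, top $: go to q_2, push V$ → (q_2, yy, V$)
  read y, top V: go to q_0, push W → (q_0, y, W$)
  read y, top W: go to q_0, push WW → (q_0, ε, WW$)
All input consumed; state q_0 ∉ F and no further ε-move applies.

Reject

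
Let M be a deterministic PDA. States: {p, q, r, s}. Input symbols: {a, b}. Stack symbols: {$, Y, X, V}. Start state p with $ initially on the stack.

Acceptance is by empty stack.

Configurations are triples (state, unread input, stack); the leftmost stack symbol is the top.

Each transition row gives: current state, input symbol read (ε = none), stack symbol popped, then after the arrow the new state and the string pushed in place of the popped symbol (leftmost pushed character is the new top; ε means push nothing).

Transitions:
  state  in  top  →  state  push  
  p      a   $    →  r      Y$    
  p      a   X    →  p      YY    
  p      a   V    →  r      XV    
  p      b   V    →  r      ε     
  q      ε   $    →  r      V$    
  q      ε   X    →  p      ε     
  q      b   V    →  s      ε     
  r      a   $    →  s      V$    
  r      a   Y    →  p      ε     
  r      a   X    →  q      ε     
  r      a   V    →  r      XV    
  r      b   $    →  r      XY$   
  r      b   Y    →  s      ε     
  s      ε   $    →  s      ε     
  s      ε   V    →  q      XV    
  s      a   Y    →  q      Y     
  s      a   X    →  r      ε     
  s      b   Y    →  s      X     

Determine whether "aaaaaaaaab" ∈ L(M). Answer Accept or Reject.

Accept

(p, aaaaaaaaab, $)
  read a, top $: go to r, push Y$ → (r, aaaaaaaab, Y$)
  read a, top Y: go to p, push ε → (p, aaaaaaab, $)
  read a, top $: go to r, push Y$ → (r, aaaaaab, Y$)
  read a, top Y: go to p, push ε → (p, aaaaab, $)
  read a, top $: go to r, push Y$ → (r, aaaab, Y$)
  read a, top Y: go to p, push ε → (p, aaab, $)
  read a, top $: go to r, push Y$ → (r, aab, Y$)
  read a, top Y: go to p, push ε → (p, ab, $)
  read a, top $: go to r, push Y$ → (r, b, Y$)
  read b, top Y: go to s, push ε → (s, ε, $)
  ε-move, top $: go to s, push ε → (s, ε, ε)
All input consumed and the stack is empty.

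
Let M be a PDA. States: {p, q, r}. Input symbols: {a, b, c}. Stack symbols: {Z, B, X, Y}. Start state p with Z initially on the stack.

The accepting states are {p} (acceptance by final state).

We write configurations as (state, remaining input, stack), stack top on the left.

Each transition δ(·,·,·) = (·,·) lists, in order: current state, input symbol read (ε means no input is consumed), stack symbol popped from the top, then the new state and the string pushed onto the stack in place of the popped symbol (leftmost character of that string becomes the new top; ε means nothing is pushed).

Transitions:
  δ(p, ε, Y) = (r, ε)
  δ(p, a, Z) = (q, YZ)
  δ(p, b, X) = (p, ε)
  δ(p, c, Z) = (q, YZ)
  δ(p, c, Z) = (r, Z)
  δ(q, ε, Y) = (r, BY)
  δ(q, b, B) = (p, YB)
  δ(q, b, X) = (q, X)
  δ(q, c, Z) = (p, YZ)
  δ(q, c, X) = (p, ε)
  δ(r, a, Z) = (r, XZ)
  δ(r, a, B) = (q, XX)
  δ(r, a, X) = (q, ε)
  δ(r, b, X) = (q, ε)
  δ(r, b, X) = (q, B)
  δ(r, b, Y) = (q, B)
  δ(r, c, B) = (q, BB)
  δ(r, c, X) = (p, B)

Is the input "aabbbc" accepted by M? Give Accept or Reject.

Accept

One accepting computation: (p, aabbbc, Z) ⊢ (q, abbbc, YZ) ⊢ (r, abbbc, BYZ) ⊢ (q, bbbc, XXYZ) ⊢ (q, bbc, XXYZ) ⊢ (q, bc, XXYZ) ⊢ (q, c, XXYZ) ⊢ (p, ε, XYZ)
All input consumed and state p ∈ F.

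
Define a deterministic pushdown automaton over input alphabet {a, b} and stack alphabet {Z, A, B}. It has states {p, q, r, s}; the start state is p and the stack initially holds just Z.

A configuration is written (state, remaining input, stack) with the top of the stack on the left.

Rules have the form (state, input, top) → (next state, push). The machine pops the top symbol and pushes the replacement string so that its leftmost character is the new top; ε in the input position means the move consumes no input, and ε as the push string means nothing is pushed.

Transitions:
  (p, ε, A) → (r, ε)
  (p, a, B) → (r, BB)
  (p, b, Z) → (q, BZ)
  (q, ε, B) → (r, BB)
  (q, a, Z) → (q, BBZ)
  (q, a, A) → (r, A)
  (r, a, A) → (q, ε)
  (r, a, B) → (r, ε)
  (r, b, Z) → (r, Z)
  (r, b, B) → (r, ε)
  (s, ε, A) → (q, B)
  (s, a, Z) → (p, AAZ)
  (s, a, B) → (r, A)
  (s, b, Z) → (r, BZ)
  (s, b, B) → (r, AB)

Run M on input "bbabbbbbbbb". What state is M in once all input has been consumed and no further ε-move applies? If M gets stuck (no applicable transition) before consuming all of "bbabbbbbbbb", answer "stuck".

(p, bbabbbbbbbb, Z)
  read b, top Z: go to q, push BZ → (q, babbbbbbbb, BZ)
  ε-move, top B: go to r, push BB → (r, babbbbbbbb, BBZ)
  read b, top B: go to r, push ε → (r, abbbbbbbb, BZ)
  read a, top B: go to r, push ε → (r, bbbbbbbb, Z)
  read b, top Z: go to r, push Z → (r, bbbbbbb, Z)
  read b, top Z: go to r, push Z → (r, bbbbbb, Z)
  read b, top Z: go to r, push Z → (r, bbbbb, Z)
  read b, top Z: go to r, push Z → (r, bbbb, Z)
  read b, top Z: go to r, push Z → (r, bbb, Z)
  read b, top Z: go to r, push Z → (r, bb, Z)
  read b, top Z: go to r, push Z → (r, b, Z)
  read b, top Z: go to r, push Z → (r, ε, Z)
All input consumed; M is in state r.

r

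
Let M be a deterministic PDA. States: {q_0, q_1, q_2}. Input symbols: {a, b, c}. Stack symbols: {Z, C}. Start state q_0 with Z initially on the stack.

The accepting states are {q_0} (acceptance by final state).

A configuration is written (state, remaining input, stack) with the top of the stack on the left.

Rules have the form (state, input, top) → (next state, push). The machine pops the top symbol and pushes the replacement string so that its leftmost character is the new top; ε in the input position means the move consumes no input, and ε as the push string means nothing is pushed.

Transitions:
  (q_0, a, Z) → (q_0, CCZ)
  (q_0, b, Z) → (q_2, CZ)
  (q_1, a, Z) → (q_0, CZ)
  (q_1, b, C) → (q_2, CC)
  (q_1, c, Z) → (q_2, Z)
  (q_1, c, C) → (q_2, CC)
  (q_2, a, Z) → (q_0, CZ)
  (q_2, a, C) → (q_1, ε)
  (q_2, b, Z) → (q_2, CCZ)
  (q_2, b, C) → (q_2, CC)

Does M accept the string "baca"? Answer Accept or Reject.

Accept

(q_0, baca, Z)
  read b, top Z: go to q_2, push CZ → (q_2, aca, CZ)
  read a, top C: go to q_1, push ε → (q_1, ca, Z)
  read c, top Z: go to q_2, push Z → (q_2, a, Z)
  read a, top Z: go to q_0, push CZ → (q_0, ε, CZ)
All input consumed; state q_0 ∈ F.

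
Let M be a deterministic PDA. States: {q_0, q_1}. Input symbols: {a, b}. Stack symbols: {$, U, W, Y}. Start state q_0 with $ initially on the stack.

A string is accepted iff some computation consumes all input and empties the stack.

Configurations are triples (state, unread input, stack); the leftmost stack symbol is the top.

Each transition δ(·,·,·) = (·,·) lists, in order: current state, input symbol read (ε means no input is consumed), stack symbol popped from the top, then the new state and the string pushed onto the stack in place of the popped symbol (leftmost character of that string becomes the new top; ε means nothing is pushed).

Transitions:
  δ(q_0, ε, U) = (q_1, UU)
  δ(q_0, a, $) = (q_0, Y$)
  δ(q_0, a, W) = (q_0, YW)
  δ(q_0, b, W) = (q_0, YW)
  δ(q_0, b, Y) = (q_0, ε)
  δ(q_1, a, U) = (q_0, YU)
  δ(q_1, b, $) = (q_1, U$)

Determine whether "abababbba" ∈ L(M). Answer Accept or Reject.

(q_0, abababbba, $)
  read a, top $: go to q_0, push Y$ → (q_0, bababbba, Y$)
  read b, top Y: go to q_0, push ε → (q_0, ababbba, $)
  read a, top $: go to q_0, push Y$ → (q_0, babbba, Y$)
  read b, top Y: go to q_0, push ε → (q_0, abbba, $)
  read a, top $: go to q_0, push Y$ → (q_0, bbba, Y$)
  read b, top Y: go to q_0, push ε → (q_0, bba, $)
No transition applies at (q_0, bba, $); input not fully consumed.

Reject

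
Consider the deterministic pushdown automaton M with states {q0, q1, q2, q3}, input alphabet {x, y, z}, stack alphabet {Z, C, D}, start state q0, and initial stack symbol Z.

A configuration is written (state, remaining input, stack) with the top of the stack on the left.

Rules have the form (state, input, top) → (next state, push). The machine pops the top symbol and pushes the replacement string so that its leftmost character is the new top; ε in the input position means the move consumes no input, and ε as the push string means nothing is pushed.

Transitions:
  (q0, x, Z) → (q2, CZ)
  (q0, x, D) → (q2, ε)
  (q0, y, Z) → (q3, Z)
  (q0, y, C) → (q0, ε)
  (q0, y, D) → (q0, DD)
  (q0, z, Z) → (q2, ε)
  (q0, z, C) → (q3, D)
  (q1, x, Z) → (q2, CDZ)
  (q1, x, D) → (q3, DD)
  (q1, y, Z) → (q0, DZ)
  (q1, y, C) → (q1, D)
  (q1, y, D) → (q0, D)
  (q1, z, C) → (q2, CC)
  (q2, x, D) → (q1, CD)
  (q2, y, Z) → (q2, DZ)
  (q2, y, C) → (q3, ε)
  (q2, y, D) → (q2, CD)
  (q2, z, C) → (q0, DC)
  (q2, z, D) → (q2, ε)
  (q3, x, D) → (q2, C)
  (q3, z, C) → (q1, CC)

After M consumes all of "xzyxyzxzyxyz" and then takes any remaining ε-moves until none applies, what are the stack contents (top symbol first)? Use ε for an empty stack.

DCDCDCZ

(q0, xzyxyzxzyxyz, Z) ⊢ (q2, zyxyzxzyxyz, CZ) ⊢ (q0, yxyzxzyxyz, DCZ) ⊢ (q0, xyzxzyxyz, DDCZ) ⊢ (q2, yzxzyxyz, DCZ) ⊢ (q2, zxzyxyz, CDCZ) ⊢ (q0, xzyxyz, DCDCZ) ⊢ (q2, zyxyz, CDCZ) ⊢ (q0, yxyz, DCDCZ) ⊢ (q0, xyz, DDCDCZ) ⊢ (q2, yz, DCDCZ) ⊢ (q2, z, CDCDCZ) ⊢ (q0, ε, DCDCDCZ)
All input consumed in state q0 with stack DCDCDCZ.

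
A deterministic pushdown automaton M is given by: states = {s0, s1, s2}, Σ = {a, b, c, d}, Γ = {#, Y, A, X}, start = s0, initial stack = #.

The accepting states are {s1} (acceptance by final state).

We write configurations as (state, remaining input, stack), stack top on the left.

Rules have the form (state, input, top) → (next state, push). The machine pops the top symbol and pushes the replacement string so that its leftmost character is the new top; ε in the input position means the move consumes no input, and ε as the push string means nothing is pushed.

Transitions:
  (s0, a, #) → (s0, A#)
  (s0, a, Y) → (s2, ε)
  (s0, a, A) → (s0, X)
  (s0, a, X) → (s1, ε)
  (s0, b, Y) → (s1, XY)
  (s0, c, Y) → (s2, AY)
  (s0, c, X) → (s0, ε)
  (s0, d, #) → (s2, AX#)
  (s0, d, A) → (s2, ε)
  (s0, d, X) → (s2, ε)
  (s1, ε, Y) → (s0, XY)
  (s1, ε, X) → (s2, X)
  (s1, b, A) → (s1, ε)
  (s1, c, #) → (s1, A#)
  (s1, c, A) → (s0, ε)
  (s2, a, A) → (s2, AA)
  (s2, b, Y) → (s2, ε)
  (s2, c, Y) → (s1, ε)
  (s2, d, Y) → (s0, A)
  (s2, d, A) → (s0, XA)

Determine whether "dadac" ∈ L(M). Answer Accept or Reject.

(s0, dadac, #) ⊢ (s2, adac, AX#) ⊢ (s2, dac, AAX#) ⊢ (s0, ac, XAAX#) ⊢ (s1, c, AAX#) ⊢ (s0, ε, AX#)
All input consumed; state s0 ∉ F and no further ε-move applies.

Reject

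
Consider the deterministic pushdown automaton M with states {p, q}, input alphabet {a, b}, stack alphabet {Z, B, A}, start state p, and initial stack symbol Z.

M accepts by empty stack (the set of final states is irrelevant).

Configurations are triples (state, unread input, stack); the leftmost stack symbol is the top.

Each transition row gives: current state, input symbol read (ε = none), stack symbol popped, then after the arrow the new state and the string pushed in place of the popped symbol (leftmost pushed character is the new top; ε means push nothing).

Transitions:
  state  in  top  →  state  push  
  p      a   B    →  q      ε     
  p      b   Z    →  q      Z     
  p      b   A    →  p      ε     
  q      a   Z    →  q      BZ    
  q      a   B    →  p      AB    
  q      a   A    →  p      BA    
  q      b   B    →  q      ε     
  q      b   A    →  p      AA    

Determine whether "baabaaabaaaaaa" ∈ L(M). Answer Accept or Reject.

(p, baabaaabaaaaaa, Z) ⊢ (q, aabaaabaaaaaa, Z) ⊢ (q, abaaabaaaaaa, BZ) ⊢ (p, baaabaaaaaa, ABZ) ⊢ (p, aaabaaaaaa, BZ) ⊢ (q, aabaaaaaa, Z) ⊢ (q, abaaaaaa, BZ) ⊢ (p, baaaaaa, ABZ) ⊢ (p, aaaaaa, BZ) ⊢ (q, aaaaa, Z) ⊢ (q, aaaa, BZ) ⊢ (p, aaa, ABZ)
No transition applies at (p, aaa, ABZ); input not fully consumed.

Reject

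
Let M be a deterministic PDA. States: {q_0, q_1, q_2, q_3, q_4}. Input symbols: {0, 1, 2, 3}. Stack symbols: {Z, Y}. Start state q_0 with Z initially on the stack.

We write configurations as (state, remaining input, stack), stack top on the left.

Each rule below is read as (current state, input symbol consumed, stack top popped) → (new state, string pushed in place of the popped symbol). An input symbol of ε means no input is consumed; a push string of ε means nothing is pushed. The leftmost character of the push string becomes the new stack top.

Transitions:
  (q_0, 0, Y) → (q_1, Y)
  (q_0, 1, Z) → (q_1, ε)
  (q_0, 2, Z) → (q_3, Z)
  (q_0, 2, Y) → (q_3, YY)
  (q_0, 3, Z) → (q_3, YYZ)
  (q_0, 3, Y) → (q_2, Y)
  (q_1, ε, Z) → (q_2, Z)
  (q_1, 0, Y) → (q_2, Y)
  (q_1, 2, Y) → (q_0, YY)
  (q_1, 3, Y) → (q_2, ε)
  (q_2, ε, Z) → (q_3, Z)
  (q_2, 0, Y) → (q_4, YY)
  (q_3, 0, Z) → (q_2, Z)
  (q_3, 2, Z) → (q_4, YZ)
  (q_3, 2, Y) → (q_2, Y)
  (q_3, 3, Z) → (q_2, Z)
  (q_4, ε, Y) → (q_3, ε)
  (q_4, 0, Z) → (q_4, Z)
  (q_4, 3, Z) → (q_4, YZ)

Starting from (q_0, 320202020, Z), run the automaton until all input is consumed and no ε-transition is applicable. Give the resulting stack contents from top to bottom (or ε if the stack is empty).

YYZ

(q_0, 320202020, Z)
  read 3, top Z: go to q_3, push YYZ → (q_3, 20202020, YYZ)
  read 2, top Y: go to q_2, push Y → (q_2, 0202020, YYZ)
  read 0, top Y: go to q_4, push YY → (q_4, 202020, YYYZ)
  ε-move, top Y: go to q_3, push ε → (q_3, 202020, YYZ)
  read 2, top Y: go to q_2, push Y → (q_2, 02020, YYZ)
  read 0, top Y: go to q_4, push YY → (q_4, 2020, YYYZ)
  ε-move, top Y: go to q_3, push ε → (q_3, 2020, YYZ)
  read 2, top Y: go to q_2, push Y → (q_2, 020, YYZ)
  read 0, top Y: go to q_4, push YY → (q_4, 20, YYYZ)
  ε-move, top Y: go to q_3, push ε → (q_3, 20, YYZ)
  read 2, top Y: go to q_2, push Y → (q_2, 0, YYZ)
  read 0, top Y: go to q_4, push YY → (q_4, ε, YYYZ)
  ε-move, top Y: go to q_3, push ε → (q_3, ε, YYZ)
All input consumed in state q_3 with stack YYZ.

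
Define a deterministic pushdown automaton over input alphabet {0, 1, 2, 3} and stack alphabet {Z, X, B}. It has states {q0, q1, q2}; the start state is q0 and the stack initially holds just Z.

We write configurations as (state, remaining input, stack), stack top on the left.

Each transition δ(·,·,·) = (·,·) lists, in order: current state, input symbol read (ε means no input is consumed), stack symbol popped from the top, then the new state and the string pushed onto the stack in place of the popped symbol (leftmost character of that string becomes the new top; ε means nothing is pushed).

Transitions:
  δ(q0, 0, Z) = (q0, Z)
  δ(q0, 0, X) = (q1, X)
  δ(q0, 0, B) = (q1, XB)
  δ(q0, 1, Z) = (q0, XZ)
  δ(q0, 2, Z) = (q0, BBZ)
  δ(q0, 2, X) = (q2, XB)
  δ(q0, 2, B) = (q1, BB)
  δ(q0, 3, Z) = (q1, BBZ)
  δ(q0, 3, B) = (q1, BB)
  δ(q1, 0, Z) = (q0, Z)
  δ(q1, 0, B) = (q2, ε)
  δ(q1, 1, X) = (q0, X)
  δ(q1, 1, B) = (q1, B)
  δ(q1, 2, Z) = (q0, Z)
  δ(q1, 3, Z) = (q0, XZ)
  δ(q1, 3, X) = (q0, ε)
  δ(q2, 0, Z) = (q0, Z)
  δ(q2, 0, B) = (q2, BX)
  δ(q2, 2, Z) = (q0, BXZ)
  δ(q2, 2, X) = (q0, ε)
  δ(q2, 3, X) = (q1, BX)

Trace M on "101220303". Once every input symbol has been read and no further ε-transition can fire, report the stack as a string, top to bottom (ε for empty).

(q0, 101220303, Z)
  read 1, top Z: go to q0, push XZ → (q0, 01220303, XZ)
  read 0, top X: go to q1, push X → (q1, 1220303, XZ)
  read 1, top X: go to q0, push X → (q0, 220303, XZ)
  read 2, top X: go to q2, push XB → (q2, 20303, XBZ)
  read 2, top X: go to q0, push ε → (q0, 0303, BZ)
  read 0, top B: go to q1, push XB → (q1, 303, XBZ)
  read 3, top X: go to q0, push ε → (q0, 03, BZ)
  read 0, top B: go to q1, push XB → (q1, 3, XBZ)
  read 3, top X: go to q0, push ε → (q0, ε, BZ)
All input consumed in state q0 with stack BZ.

BZ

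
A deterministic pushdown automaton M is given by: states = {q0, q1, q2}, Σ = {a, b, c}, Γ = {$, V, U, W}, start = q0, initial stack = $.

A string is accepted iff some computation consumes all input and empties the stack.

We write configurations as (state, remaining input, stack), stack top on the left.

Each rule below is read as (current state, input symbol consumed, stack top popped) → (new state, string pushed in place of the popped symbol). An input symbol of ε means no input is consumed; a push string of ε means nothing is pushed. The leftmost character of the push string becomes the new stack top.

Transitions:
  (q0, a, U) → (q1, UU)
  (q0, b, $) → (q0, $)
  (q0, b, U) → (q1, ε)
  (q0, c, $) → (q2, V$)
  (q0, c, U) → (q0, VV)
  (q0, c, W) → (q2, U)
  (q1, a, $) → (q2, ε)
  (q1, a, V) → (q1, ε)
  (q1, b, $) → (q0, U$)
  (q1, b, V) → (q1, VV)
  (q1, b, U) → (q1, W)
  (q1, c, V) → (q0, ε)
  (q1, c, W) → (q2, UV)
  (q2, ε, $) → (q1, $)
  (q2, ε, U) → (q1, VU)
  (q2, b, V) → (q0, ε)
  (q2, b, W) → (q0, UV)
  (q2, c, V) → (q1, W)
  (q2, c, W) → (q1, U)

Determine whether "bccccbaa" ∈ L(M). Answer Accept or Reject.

(q0, bccccbaa, $)
  read b, top $: go to q0, push $ → (q0, ccccbaa, $)
  read c, top $: go to q2, push V$ → (q2, cccbaa, V$)
  read c, top V: go to q1, push W → (q1, ccbaa, W$)
  read c, top W: go to q2, push UV → (q2, cbaa, UV$)
  ε-move, top U: go to q1, push VU → (q1, cbaa, VUV$)
  read c, top V: go to q0, push ε → (q0, baa, UV$)
  read b, top U: go to q1, push ε → (q1, aa, V$)
  read a, top V: go to q1, push ε → (q1, a, $)
  read a, top $: go to q2, push ε → (q2, ε, ε)
All input consumed and the stack is empty.

Accept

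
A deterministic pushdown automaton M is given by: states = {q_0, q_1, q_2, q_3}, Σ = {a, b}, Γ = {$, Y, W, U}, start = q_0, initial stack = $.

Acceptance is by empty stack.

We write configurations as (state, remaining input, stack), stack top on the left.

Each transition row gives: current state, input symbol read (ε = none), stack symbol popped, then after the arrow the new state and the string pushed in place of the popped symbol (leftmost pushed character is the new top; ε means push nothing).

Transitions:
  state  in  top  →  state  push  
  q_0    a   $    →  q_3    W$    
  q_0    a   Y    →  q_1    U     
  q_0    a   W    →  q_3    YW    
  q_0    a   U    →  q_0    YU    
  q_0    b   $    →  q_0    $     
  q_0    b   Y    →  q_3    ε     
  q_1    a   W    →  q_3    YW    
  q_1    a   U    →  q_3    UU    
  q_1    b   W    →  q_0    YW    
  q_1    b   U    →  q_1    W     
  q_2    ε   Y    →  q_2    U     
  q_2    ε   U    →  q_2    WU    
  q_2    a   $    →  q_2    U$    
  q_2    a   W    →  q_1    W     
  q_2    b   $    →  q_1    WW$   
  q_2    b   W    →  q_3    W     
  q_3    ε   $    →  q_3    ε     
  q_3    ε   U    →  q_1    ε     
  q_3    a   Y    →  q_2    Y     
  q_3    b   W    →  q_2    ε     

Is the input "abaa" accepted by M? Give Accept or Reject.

Reject

(q_0, abaa, $)
  read a, top $: go to q_3, push W$ → (q_3, baa, W$)
  read b, top W: go to q_2, push ε → (q_2, aa, $)
  read a, top $: go to q_2, push U$ → (q_2, a, U$)
  ε-move, top U: go to q_2, push WU → (q_2, a, WU$)
  read a, top W: go to q_1, push W → (q_1, ε, WU$)
All input consumed; stack is WU$, not empty, and no further ε-move applies.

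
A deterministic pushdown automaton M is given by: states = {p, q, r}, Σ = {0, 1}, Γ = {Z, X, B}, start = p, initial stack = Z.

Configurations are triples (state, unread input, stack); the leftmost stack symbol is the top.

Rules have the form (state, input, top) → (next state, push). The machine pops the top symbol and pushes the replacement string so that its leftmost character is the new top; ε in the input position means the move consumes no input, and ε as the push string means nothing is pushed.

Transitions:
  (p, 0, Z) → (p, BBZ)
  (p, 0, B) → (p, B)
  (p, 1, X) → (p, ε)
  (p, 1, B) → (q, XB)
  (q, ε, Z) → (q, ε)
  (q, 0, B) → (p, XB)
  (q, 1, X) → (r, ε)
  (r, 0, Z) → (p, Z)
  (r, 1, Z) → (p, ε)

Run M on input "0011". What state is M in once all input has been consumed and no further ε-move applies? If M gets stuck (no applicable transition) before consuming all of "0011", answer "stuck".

(p, 0011, Z)
  read 0, top Z: go to p, push BBZ → (p, 011, BBZ)
  read 0, top B: go to p, push B → (p, 11, BBZ)
  read 1, top B: go to q, push XB → (q, 1, XBBZ)
  read 1, top X: go to r, push ε → (r, ε, BBZ)
All input consumed; M is in state r.

r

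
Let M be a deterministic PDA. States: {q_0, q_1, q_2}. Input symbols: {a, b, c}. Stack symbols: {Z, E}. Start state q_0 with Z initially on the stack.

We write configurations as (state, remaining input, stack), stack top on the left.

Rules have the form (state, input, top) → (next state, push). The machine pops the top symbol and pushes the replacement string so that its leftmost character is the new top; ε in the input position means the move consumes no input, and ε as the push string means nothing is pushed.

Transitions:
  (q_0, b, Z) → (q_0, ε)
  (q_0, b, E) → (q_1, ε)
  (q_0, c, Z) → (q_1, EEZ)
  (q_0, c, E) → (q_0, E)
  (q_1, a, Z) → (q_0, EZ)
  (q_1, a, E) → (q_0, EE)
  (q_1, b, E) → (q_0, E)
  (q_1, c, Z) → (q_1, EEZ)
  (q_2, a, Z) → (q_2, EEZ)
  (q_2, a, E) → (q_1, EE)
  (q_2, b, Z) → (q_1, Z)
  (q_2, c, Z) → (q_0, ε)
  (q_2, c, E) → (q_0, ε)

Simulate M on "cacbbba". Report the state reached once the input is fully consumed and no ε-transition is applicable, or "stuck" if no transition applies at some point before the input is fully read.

(q_0, cacbbba, Z) ⊢ (q_1, acbbba, EEZ) ⊢ (q_0, cbbba, EEEZ) ⊢ (q_0, bbba, EEEZ) ⊢ (q_1, bba, EEZ) ⊢ (q_0, ba, EEZ) ⊢ (q_1, a, EZ) ⊢ (q_0, ε, EEZ)
All input consumed; M is in state q_0.

q_0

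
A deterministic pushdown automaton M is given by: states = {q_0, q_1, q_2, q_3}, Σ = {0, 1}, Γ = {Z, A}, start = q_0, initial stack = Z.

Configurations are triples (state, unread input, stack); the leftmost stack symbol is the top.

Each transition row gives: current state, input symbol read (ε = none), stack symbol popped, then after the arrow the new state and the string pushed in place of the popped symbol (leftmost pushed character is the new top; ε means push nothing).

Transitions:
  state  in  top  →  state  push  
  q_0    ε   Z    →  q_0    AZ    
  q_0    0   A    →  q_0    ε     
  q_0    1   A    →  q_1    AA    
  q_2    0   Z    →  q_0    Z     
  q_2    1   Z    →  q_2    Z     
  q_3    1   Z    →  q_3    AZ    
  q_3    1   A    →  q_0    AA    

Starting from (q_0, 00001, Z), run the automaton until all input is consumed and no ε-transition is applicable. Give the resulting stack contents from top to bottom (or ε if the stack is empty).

AAZ

(q_0, 00001, Z)
  ε-move, top Z: go to q_0, push AZ → (q_0, 00001, AZ)
  read 0, top A: go to q_0, push ε → (q_0, 0001, Z)
  ε-move, top Z: go to q_0, push AZ → (q_0, 0001, AZ)
  read 0, top A: go to q_0, push ε → (q_0, 001, Z)
  ε-move, top Z: go to q_0, push AZ → (q_0, 001, AZ)
  read 0, top A: go to q_0, push ε → (q_0, 01, Z)
  ε-move, top Z: go to q_0, push AZ → (q_0, 01, AZ)
  read 0, top A: go to q_0, push ε → (q_0, 1, Z)
  ε-move, top Z: go to q_0, push AZ → (q_0, 1, AZ)
  read 1, top A: go to q_1, push AA → (q_1, ε, AAZ)
All input consumed in state q_1 with stack AAZ.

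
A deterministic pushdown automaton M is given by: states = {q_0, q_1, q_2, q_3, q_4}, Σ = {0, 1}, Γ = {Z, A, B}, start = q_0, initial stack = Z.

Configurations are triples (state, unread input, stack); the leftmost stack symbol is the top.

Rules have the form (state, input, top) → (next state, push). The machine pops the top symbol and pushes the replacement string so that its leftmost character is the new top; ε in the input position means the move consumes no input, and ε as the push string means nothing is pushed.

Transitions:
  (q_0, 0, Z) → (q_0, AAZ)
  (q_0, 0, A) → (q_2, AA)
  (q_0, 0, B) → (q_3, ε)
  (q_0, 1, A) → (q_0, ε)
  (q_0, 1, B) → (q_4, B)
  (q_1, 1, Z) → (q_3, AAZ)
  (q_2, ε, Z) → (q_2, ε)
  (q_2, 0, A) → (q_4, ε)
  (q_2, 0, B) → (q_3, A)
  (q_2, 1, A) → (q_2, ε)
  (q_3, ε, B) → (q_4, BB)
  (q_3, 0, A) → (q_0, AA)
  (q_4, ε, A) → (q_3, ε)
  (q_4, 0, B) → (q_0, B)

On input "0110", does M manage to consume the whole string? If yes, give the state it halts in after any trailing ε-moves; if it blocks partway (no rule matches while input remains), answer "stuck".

q_0

(q_0, 0110, Z)
  read 0, top Z: go to q_0, push AAZ → (q_0, 110, AAZ)
  read 1, top A: go to q_0, push ε → (q_0, 10, AZ)
  read 1, top A: go to q_0, push ε → (q_0, 0, Z)
  read 0, top Z: go to q_0, push AAZ → (q_0, ε, AAZ)
All input consumed; M is in state q_0.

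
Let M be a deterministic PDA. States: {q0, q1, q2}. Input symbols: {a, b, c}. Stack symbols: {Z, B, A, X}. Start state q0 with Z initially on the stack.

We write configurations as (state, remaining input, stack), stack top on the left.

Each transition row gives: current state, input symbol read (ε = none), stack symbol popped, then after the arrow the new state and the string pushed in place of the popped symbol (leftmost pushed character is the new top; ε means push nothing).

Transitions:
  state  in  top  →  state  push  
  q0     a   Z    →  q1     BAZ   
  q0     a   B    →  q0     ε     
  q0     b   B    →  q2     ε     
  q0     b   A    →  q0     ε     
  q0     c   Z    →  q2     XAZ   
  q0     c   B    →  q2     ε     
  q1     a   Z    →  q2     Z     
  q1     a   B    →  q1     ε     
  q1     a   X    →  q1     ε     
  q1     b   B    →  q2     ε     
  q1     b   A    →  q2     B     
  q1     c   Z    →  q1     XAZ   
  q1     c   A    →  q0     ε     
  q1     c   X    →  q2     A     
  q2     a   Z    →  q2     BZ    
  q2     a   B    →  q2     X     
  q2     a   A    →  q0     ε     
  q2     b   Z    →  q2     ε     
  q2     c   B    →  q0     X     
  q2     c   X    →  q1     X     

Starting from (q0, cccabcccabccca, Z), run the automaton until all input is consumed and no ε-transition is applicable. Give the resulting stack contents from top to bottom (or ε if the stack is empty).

AZ

(q0, cccabcccabccca, Z)
  read c, top Z: go to q2, push XAZ → (q2, ccabcccabccca, XAZ)
  read c, top X: go to q1, push X → (q1, cabcccabccca, XAZ)
  read c, top X: go to q2, push A → (q2, abcccabccca, AAZ)
  read a, top A: go to q0, push ε → (q0, bcccabccca, AZ)
  read b, top A: go to q0, push ε → (q0, cccabccca, Z)
  read c, top Z: go to q2, push XAZ → (q2, ccabccca, XAZ)
  read c, top X: go to q1, push X → (q1, cabccca, XAZ)
  read c, top X: go to q2, push A → (q2, abccca, AAZ)
  read a, top A: go to q0, push ε → (q0, bccca, AZ)
  read b, top A: go to q0, push ε → (q0, ccca, Z)
  read c, top Z: go to q2, push XAZ → (q2, cca, XAZ)
  read c, top X: go to q1, push X → (q1, ca, XAZ)
  read c, top X: go to q2, push A → (q2, a, AAZ)
  read a, top A: go to q0, push ε → (q0, ε, AZ)
All input consumed in state q0 with stack AZ.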